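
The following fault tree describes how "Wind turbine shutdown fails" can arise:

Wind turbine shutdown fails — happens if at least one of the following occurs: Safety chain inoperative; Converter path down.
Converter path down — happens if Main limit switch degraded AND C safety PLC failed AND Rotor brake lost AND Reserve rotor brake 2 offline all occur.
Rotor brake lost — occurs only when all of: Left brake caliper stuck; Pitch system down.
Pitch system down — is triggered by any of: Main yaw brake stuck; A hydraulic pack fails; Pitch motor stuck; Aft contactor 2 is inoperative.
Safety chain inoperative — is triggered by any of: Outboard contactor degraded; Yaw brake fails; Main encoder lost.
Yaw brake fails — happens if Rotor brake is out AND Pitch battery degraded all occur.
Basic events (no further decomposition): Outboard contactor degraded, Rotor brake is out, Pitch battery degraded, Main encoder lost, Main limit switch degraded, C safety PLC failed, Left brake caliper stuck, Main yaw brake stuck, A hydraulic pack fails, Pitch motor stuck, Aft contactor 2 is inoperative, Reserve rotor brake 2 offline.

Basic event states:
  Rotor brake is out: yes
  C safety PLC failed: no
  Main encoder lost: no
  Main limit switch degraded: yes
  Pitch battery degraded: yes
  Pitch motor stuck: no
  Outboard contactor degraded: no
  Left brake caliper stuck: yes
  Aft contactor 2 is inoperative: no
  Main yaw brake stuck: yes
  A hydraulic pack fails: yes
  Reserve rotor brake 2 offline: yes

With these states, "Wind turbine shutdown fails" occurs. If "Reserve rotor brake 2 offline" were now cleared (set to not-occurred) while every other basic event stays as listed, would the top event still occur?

Counterfactual: set "Reserve rotor brake 2 offline" to not occurred.
Yaw brake fails [AND]: Rotor brake is out=occurs, Pitch battery degraded=occurs → all inputs occur → occurs.
Safety chain inoperative [OR]: Outboard contactor degraded=not, Yaw brake fails=occurs, Main encoder lost=not → at least one input occurs → occurs.
Pitch system down [OR]: Main yaw brake stuck=occurs, A hydraulic pack fails=occurs, Pitch motor stuck=not, Aft contactor 2 is inoperative=not → at least one input occurs → occurs.
Rotor brake lost [AND]: Left brake caliper stuck=occurs, Pitch system down=occurs → all inputs occur → occurs.
Converter path down [AND]: Main limit switch degraded=occurs, C safety PLC failed=not, Rotor brake lost=occurs, Reserve rotor brake 2 offline=not → not all inputs occur → does not occur.
Wind turbine shutdown fails [OR]: Safety chain inoperative=occurs, Converter path down=not → at least one input occurs → occurs.

Yes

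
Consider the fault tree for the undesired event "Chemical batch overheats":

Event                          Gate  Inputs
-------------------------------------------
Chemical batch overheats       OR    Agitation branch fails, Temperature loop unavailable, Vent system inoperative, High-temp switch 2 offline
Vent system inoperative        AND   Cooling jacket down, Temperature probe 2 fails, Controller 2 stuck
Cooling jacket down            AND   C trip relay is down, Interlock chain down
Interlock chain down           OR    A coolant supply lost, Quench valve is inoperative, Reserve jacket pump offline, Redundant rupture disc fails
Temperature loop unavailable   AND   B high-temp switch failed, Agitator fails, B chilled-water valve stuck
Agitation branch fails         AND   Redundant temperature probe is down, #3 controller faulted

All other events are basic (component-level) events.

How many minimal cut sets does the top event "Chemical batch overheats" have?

7

Agitation branch fails [AND]: one cut set from each child combined → 1 × 1 = 1 cut set(s).
Temperature loop unavailable [AND]: one cut set from each child combined → 1 × 1 × 1 = 1 cut set(s).
Interlock chain down [OR]: union of children's cut sets → 4 cut set(s).
Cooling jacket down [AND]: one cut set from each child combined → 1 × 4 = 4 cut set(s).
Vent system inoperative [AND]: one cut set from each child combined → 4 × 1 × 1 = 4 cut set(s).
Chemical batch overheats [OR]: union of children's cut sets → 7 cut set(s).
Minimal cut sets: {#3 controller faulted, Redundant temperature probe is down}; {Agitator fails, B chilled-water valve stuck, B high-temp switch failed}; {A coolant supply lost, C trip relay is down, Controller 2 stuck, Temperature probe 2 fails}; {C trip relay is down, Controller 2 stuck, Quench valve is inoperative, Temperature probe 2 fails}; {C trip relay is down, Controller 2 stuck, Reserve jacket pump offline, Temperature probe 2 fails}; {C trip relay is down, Controller 2 stuck, Redundant rupture disc fails, Temperature probe 2 fails}; {High-temp switch 2 offline}.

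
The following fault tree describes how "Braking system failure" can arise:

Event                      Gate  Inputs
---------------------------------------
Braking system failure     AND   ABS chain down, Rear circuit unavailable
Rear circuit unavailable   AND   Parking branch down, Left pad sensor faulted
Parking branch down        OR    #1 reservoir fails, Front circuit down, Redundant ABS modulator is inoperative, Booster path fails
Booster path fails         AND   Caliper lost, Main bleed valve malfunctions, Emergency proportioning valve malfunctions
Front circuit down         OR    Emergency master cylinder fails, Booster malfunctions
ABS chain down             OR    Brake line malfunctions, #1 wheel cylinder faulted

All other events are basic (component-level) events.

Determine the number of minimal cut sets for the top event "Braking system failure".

ABS chain down [OR]: union of children's cut sets → 2 cut set(s).
Front circuit down [OR]: union of children's cut sets → 2 cut set(s).
Booster path fails [AND]: one cut set from each child combined → 1 × 1 × 1 = 1 cut set(s).
Parking branch down [OR]: union of children's cut sets → 5 cut set(s).
Rear circuit unavailable [AND]: one cut set from each child combined → 5 × 1 = 5 cut set(s).
Braking system failure [AND]: one cut set from each child combined → 2 × 5 = 10 cut set(s).
Minimal cut sets: {#1 reservoir fails, Brake line malfunctions, Left pad sensor faulted}; {Brake line malfunctions, Emergency master cylinder fails, Left pad sensor faulted}; {Booster malfunctions, Brake line malfunctions, Left pad sensor faulted}; {Brake line malfunctions, Left pad sensor faulted, Redundant ABS modulator is inoperative}; {Brake line malfunctions, Caliper lost, Emergency proportioning valve malfunctions, Left pad sensor faulted, Main bleed valve malfunctions}; {#1 reservoir fails, #1 wheel cylinder faulted, Left pad sensor faulted}; {#1 wheel cylinder faulted, Emergency master cylinder fails, Left pad sensor faulted}; {#1 wheel cylinder faulted, Booster malfunctions, Left pad sensor faulted}; {#1 wheel cylinder faulted, Left pad sensor faulted, Redundant ABS modulator is inoperative}; {#1 wheel cylinder faulted, Caliper lost, Emergency proportioning valve malfunctions, Left pad sensor faulted, Main bleed valve malfunctions}.

10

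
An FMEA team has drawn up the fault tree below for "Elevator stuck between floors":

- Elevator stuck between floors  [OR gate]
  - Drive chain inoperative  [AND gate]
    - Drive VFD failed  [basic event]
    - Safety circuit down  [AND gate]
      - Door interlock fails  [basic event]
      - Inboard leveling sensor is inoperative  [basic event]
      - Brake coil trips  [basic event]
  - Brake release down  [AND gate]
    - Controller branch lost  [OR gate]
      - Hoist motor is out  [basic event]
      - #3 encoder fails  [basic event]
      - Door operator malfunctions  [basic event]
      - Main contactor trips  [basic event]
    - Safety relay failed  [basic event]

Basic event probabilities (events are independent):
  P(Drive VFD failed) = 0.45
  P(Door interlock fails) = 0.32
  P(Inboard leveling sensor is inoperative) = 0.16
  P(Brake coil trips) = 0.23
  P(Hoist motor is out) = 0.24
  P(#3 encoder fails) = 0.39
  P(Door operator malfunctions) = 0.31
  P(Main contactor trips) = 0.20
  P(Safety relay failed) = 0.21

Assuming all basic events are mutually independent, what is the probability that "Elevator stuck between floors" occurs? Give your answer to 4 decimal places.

0.1607

P(Safety circuit down) [AND] = 0.32 × 0.16 × 0.23 = 0.011776
P(Drive chain inoperative) [AND] = 0.45 × 0.011776 = 0.005299
P(Controller branch lost) [OR] = 1 − (1−0.24) × (1−0.39) × (1−0.31) × (1−0.20) = 0.744093
P(Brake release down) [AND] = 0.744093 × 0.21 = 0.156260
P(Elevator stuck between floors) [OR] = 1 − (1−0.005299) × (1−0.156260) = 0.160731
Rounded to 4 decimal places: P(Elevator stuck between floors) ≈ 0.1607.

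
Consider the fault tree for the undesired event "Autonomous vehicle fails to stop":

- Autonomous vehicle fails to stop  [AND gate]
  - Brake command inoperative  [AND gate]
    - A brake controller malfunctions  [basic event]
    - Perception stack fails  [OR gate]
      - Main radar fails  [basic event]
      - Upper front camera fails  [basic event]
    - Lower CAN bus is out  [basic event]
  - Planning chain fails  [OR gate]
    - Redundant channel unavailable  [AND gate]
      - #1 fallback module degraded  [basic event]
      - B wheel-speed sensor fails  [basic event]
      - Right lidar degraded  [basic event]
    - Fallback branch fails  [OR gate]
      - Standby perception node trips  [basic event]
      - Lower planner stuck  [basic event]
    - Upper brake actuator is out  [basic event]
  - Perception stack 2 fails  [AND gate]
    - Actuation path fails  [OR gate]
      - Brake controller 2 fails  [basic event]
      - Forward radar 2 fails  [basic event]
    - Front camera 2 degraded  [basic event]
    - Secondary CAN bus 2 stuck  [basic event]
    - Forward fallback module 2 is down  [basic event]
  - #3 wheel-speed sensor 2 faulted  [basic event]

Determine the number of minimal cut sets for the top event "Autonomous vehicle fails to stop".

16

Perception stack fails [OR]: union of children's cut sets → 2 cut set(s).
Brake command inoperative [AND]: one cut set from each child combined → 1 × 2 × 1 = 2 cut set(s).
Redundant channel unavailable [AND]: one cut set from each child combined → 1 × 1 × 1 = 1 cut set(s).
Fallback branch fails [OR]: union of children's cut sets → 2 cut set(s).
Planning chain fails [OR]: union of children's cut sets → 4 cut set(s).
Actuation path fails [OR]: union of children's cut sets → 2 cut set(s).
Perception stack 2 fails [AND]: one cut set from each child combined → 2 × 1 × 1 × 1 = 2 cut set(s).
Autonomous vehicle fails to stop [AND]: one cut set from each child combined → 2 × 4 × 2 × 1 = 16 cut set(s).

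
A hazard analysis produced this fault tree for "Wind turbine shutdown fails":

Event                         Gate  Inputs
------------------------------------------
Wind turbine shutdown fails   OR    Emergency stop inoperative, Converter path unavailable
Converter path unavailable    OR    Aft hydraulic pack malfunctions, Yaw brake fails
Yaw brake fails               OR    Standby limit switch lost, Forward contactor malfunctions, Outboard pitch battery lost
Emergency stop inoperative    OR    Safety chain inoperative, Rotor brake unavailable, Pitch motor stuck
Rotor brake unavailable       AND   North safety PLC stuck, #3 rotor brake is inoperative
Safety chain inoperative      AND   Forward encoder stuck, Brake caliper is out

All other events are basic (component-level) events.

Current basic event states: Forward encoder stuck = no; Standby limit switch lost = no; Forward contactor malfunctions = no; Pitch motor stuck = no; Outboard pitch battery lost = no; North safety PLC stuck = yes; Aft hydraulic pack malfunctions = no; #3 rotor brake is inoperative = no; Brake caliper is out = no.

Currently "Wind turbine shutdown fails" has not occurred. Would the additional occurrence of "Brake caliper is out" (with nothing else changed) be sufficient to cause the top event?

No

Counterfactual: set "Brake caliper is out" to occurred.
Safety chain inoperative [AND]: Forward encoder stuck=not, Brake caliper is out=occurs → not all inputs occur → does not occur.
Rotor brake unavailable [AND]: North safety PLC stuck=occurs, #3 rotor brake is inoperative=not → not all inputs occur → does not occur.
Emergency stop inoperative [OR]: Safety chain inoperative=not, Rotor brake unavailable=not, Pitch motor stuck=not → no input occurs → does not occur.
Yaw brake fails [OR]: Standby limit switch lost=not, Forward contactor malfunctions=not, Outboard pitch battery lost=not → no input occurs → does not occur.
Converter path unavailable [OR]: Aft hydraulic pack malfunctions=not, Yaw brake fails=not → no input occurs → does not occur.
Wind turbine shutdown fails [OR]: Emergency stop inoperative=not, Converter path unavailable=not → no input occurs → does not occur.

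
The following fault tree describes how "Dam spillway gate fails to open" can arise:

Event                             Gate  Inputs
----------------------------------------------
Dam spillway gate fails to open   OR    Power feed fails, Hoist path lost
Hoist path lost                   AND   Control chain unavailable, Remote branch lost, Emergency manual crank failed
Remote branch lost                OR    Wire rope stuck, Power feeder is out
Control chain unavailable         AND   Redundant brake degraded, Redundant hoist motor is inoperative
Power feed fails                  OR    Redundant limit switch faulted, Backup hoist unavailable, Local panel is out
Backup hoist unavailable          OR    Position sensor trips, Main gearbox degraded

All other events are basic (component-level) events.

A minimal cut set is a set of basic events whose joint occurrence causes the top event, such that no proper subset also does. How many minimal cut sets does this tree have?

Backup hoist unavailable [OR]: union of children's cut sets → 2 cut set(s).
Power feed fails [OR]: union of children's cut sets → 4 cut set(s).
Control chain unavailable [AND]: one cut set from each child combined → 1 × 1 = 1 cut set(s).
Remote branch lost [OR]: union of children's cut sets → 2 cut set(s).
Hoist path lost [AND]: one cut set from each child combined → 1 × 2 × 1 = 2 cut set(s).
Dam spillway gate fails to open [OR]: union of children's cut sets → 6 cut set(s).
Minimal cut sets: {Redundant limit switch faulted}; {Position sensor trips}; {Main gearbox degraded}; {Local panel is out}; {Emergency manual crank failed, Redundant brake degraded, Redundant hoist motor is inoperative, Wire rope stuck}; {Emergency manual crank failed, Power feeder is out, Redundant brake degraded, Redundant hoist motor is inoperative}.

6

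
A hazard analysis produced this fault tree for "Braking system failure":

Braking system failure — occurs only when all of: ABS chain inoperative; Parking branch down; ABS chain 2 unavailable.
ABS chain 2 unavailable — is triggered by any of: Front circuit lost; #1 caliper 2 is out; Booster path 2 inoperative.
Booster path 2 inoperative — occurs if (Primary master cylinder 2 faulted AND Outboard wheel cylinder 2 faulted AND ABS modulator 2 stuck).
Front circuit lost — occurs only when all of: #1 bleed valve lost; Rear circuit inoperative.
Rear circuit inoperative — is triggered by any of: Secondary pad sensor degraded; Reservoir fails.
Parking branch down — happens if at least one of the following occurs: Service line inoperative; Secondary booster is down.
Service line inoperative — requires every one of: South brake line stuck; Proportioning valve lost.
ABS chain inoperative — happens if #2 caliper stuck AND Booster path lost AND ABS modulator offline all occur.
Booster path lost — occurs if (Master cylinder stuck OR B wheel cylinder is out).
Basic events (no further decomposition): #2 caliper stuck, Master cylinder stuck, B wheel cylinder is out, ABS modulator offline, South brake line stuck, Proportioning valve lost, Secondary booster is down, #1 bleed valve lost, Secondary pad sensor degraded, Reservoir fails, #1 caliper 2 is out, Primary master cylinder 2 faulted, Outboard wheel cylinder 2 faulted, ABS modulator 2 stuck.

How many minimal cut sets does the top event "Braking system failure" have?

Booster path lost [OR]: union of children's cut sets → 2 cut set(s).
ABS chain inoperative [AND]: one cut set from each child combined → 1 × 2 × 1 = 2 cut set(s).
Service line inoperative [AND]: one cut set from each child combined → 1 × 1 = 1 cut set(s).
Parking branch down [OR]: union of children's cut sets → 2 cut set(s).
Rear circuit inoperative [OR]: union of children's cut sets → 2 cut set(s).
Front circuit lost [AND]: one cut set from each child combined → 1 × 2 = 2 cut set(s).
Booster path 2 inoperative [AND]: one cut set from each child combined → 1 × 1 × 1 = 1 cut set(s).
ABS chain 2 unavailable [OR]: union of children's cut sets → 4 cut set(s).
Braking system failure [AND]: one cut set from each child combined → 2 × 2 × 4 = 16 cut set(s).

16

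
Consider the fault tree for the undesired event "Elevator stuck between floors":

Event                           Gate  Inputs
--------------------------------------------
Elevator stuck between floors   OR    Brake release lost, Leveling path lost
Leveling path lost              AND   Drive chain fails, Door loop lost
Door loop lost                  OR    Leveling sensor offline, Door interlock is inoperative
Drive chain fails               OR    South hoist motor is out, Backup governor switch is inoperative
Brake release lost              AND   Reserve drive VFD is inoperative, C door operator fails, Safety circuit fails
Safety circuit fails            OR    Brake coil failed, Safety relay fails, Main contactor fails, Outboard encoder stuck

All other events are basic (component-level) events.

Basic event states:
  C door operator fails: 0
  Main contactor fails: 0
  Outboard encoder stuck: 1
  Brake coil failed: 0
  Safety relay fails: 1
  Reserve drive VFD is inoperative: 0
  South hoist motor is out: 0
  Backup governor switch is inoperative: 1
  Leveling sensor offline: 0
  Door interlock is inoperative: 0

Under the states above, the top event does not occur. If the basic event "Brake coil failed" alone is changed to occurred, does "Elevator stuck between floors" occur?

Counterfactual: set "Brake coil failed" to occurred.
Safety circuit fails [OR]: Brake coil failed=occurs, Safety relay fails=occurs, Main contactor fails=not, Outboard encoder stuck=occurs → at least one input occurs → occurs.
Brake release lost [AND]: Reserve drive VFD is inoperative=not, C door operator fails=not, Safety circuit fails=occurs → not all inputs occur → does not occur.
Drive chain fails [OR]: South hoist motor is out=not, Backup governor switch is inoperative=occurs → at least one input occurs → occurs.
Door loop lost [OR]: Leveling sensor offline=not, Door interlock is inoperative=not → no input occurs → does not occur.
Leveling path lost [AND]: Drive chain fails=occurs, Door loop lost=not → not all inputs occur → does not occur.
Elevator stuck between floors [OR]: Brake release lost=not, Leveling path lost=not → no input occurs → does not occur.

No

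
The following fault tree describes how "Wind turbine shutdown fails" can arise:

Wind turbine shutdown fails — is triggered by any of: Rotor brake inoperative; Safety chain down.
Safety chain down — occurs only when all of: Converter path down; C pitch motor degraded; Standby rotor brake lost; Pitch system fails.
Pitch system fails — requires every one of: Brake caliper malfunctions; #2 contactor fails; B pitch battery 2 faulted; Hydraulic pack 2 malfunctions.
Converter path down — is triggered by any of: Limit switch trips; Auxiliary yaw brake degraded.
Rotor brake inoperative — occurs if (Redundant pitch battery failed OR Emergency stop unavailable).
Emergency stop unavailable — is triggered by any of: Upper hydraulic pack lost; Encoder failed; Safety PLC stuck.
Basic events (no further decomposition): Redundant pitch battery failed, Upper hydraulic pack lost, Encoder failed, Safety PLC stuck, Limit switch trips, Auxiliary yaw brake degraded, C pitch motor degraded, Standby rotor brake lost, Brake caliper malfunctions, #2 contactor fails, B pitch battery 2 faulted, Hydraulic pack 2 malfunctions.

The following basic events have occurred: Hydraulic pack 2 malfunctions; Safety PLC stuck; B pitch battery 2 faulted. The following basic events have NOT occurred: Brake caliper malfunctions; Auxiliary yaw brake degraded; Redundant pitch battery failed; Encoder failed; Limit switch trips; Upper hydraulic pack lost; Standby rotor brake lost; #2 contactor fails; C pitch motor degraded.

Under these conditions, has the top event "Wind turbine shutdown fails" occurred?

Emergency stop unavailable [OR]: Upper hydraulic pack lost=not, Encoder failed=not, Safety PLC stuck=occurs → at least one input occurs → occurs.
Rotor brake inoperative [OR]: Redundant pitch battery failed=not, Emergency stop unavailable=occurs → at least one input occurs → occurs.
Converter path down [OR]: Limit switch trips=not, Auxiliary yaw brake degraded=not → no input occurs → does not occur.
Pitch system fails [AND]: Brake caliper malfunctions=not, #2 contactor fails=not, B pitch battery 2 faulted=occurs, Hydraulic pack 2 malfunctions=occurs → not all inputs occur → does not occur.
Safety chain down [AND]: Converter path down=not, C pitch motor degraded=not, Standby rotor brake lost=not, Pitch system fails=not → not all inputs occur → does not occur.
Wind turbine shutdown fails [OR]: Rotor brake inoperative=occurs, Safety chain down=not → at least one input occurs → occurs.

Yes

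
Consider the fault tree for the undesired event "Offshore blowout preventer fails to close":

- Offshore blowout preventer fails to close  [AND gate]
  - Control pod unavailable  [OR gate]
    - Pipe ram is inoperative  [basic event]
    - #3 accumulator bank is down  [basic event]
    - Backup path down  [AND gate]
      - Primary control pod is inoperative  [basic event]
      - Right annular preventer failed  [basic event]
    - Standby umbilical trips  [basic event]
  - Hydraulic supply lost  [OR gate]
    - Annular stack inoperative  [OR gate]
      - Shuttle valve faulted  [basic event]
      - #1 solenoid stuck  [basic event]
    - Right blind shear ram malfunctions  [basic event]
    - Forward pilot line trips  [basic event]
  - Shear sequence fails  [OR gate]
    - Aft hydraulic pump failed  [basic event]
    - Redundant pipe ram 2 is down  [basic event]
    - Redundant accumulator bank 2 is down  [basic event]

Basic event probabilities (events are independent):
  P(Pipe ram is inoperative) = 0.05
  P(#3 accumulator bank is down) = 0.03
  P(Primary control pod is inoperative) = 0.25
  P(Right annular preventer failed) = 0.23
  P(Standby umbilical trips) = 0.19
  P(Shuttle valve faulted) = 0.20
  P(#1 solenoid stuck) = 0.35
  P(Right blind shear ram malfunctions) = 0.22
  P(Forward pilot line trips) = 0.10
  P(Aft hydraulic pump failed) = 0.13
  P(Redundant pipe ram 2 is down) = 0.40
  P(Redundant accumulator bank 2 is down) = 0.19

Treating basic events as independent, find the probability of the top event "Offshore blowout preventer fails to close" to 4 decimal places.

0.1087

P(Backup path down) [AND] = 0.25 × 0.23 = 0.057500
P(Control pod unavailable) [OR] = 1 − (1−0.05) × (1−0.03) × (1−0.057500) × (1−0.19) = 0.296504
P(Annular stack inoperative) [OR] = 1 − (1−0.20) × (1−0.35) = 0.480000
P(Hydraulic supply lost) [OR] = 1 − (1−0.480000) × (1−0.22) × (1−0.10) = 0.634960
P(Shear sequence fails) [OR] = 1 − (1−0.13) × (1−0.40) × (1−0.19) = 0.577180
P(Offshore blowout preventer fails to close) [AND] = 0.296504 × 0.634960 × 0.577180 = 0.108665
Rounded to 4 decimal places: P(Offshore blowout preventer fails to close) ≈ 0.1087.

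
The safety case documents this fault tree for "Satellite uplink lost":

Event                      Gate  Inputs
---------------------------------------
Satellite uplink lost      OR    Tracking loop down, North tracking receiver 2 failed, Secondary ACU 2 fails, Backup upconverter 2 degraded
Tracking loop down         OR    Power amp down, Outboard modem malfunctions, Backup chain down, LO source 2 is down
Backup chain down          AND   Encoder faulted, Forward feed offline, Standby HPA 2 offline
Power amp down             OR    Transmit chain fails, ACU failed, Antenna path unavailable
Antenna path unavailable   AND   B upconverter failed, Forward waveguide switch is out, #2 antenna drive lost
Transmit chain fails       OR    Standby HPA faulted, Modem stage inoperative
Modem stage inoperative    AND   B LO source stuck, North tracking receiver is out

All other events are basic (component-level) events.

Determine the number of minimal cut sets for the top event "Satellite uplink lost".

10

Modem stage inoperative [AND]: one cut set from each child combined → 1 × 1 = 1 cut set(s).
Transmit chain fails [OR]: union of children's cut sets → 2 cut set(s).
Antenna path unavailable [AND]: one cut set from each child combined → 1 × 1 × 1 = 1 cut set(s).
Power amp down [OR]: union of children's cut sets → 4 cut set(s).
Backup chain down [AND]: one cut set from each child combined → 1 × 1 × 1 = 1 cut set(s).
Tracking loop down [OR]: union of children's cut sets → 7 cut set(s).
Satellite uplink lost [OR]: union of children's cut sets → 10 cut set(s).
Minimal cut sets: {Standby HPA faulted}; {B LO source stuck, North tracking receiver is out}; {ACU failed}; {#2 antenna drive lost, B upconverter failed, Forward waveguide switch is out}; {Outboard modem malfunctions}; {Encoder faulted, Forward feed offline, Standby HPA 2 offline}; {LO source 2 is down}; {North tracking receiver 2 failed}; {Secondary ACU 2 fails}; {Backup upconverter 2 degraded}.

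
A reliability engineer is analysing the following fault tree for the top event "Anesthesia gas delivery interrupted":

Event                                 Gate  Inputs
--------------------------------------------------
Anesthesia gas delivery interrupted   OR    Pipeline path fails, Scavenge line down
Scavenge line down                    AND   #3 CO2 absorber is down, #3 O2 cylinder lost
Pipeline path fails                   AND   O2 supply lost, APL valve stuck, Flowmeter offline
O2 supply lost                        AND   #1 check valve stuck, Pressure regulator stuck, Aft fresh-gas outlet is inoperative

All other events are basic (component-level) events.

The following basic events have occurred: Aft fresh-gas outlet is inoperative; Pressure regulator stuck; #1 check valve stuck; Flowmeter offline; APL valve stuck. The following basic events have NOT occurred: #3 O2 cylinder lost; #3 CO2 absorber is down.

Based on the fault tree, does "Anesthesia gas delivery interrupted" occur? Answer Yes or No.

O2 supply lost [AND]: #1 check valve stuck=occurs, Pressure regulator stuck=occurs, Aft fresh-gas outlet is inoperative=occurs → all inputs occur → occurs.
Pipeline path fails [AND]: O2 supply lost=occurs, APL valve stuck=occurs, Flowmeter offline=occurs → all inputs occur → occurs.
Scavenge line down [AND]: #3 CO2 absorber is down=not, #3 O2 cylinder lost=not → not all inputs occur → does not occur.
Anesthesia gas delivery interrupted [OR]: Pipeline path fails=occurs, Scavenge line down=not → at least one input occurs → occurs.

Yes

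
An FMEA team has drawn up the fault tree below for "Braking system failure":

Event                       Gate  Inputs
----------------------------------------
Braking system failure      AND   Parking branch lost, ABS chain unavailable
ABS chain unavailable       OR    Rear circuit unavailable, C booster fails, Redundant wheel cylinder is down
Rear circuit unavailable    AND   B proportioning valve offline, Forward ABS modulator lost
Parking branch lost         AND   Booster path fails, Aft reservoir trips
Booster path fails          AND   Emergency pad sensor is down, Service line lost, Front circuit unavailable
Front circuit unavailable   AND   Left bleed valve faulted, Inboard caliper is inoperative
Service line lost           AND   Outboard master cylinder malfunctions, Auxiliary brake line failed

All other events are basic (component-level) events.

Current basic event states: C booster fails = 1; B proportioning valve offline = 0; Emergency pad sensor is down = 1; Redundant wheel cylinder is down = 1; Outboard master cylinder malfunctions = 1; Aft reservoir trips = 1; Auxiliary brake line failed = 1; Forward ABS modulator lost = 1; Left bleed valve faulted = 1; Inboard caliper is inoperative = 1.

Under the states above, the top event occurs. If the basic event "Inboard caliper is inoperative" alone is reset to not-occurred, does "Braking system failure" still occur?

Counterfactual: set "Inboard caliper is inoperative" to not occurred.
Service line lost [AND]: Outboard master cylinder malfunctions=occurs, Auxiliary brake line failed=occurs → all inputs occur → occurs.
Front circuit unavailable [AND]: Left bleed valve faulted=occurs, Inboard caliper is inoperative=not → not all inputs occur → does not occur.
Booster path fails [AND]: Emergency pad sensor is down=occurs, Service line lost=occurs, Front circuit unavailable=not → not all inputs occur → does not occur.
Parking branch lost [AND]: Booster path fails=not, Aft reservoir trips=occurs → not all inputs occur → does not occur.
Rear circuit unavailable [AND]: B proportioning valve offline=not, Forward ABS modulator lost=occurs → not all inputs occur → does not occur.
ABS chain unavailable [OR]: Rear circuit unavailable=not, C booster fails=occurs, Redundant wheel cylinder is down=occurs → at least one input occurs → occurs.
Braking system failure [AND]: Parking branch lost=not, ABS chain unavailable=occurs → not all inputs occur → does not occur.

No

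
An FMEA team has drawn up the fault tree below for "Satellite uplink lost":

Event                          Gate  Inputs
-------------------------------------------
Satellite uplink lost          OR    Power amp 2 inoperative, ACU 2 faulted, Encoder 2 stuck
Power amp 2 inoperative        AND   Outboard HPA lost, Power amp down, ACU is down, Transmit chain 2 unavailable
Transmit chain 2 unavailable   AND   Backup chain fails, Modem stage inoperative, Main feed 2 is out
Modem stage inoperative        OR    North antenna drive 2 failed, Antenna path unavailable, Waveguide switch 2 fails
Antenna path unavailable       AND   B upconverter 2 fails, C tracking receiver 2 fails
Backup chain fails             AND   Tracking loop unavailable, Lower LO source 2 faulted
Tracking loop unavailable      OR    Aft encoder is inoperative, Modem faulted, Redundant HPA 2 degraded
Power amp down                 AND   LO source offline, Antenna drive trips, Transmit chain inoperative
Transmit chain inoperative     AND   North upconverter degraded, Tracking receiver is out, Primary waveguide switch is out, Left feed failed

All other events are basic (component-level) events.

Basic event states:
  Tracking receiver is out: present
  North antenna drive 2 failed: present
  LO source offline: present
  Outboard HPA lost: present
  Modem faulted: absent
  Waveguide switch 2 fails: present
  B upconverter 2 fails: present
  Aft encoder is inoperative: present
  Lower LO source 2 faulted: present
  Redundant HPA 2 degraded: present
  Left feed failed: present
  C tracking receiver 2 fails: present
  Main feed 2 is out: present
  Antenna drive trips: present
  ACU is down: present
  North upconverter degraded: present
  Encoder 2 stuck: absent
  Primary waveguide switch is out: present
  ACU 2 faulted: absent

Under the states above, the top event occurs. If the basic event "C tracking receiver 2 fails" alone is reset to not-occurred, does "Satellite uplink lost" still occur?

Yes

Counterfactual: set "C tracking receiver 2 fails" to not occurred.
Transmit chain inoperative [AND]: North upconverter degraded=occurs, Tracking receiver is out=occurs, Primary waveguide switch is out=occurs, Left feed failed=occurs → all inputs occur → occurs.
Power amp down [AND]: LO source offline=occurs, Antenna drive trips=occurs, Transmit chain inoperative=occurs → all inputs occur → occurs.
Tracking loop unavailable [OR]: Aft encoder is inoperative=occurs, Modem faulted=not, Redundant HPA 2 degraded=occurs → at least one input occurs → occurs.
Backup chain fails [AND]: Tracking loop unavailable=occurs, Lower LO source 2 faulted=occurs → all inputs occur → occurs.
Antenna path unavailable [AND]: B upconverter 2 fails=occurs, C tracking receiver 2 fails=not → not all inputs occur → does not occur.
Modem stage inoperative [OR]: North antenna drive 2 failed=occurs, Antenna path unavailable=not, Waveguide switch 2 fails=occurs → at least one input occurs → occurs.
Transmit chain 2 unavailable [AND]: Backup chain fails=occurs, Modem stage inoperative=occurs, Main feed 2 is out=occurs → all inputs occur → occurs.
Power amp 2 inoperative [AND]: Outboard HPA lost=occurs, Power amp down=occurs, ACU is down=occurs, Transmit chain 2 unavailable=occurs → all inputs occur → occurs.
Satellite uplink lost [OR]: Power amp 2 inoperative=occurs, ACU 2 faulted=not, Encoder 2 stuck=not → at least one input occurs → occurs.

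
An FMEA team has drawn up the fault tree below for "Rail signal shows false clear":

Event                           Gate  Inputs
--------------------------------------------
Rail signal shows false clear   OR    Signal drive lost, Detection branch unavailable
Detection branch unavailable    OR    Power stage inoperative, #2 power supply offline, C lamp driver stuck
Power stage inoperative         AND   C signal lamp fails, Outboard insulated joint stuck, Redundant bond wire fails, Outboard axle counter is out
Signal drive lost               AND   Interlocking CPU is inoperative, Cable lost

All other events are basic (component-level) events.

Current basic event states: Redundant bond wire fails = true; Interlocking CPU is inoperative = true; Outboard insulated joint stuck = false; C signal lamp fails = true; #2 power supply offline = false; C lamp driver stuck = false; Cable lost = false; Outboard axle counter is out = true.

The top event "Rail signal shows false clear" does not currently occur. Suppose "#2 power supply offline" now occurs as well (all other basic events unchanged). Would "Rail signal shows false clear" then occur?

Counterfactual: set "#2 power supply offline" to occurred.
Signal drive lost [AND]: Interlocking CPU is inoperative=occurs, Cable lost=not → not all inputs occur → does not occur.
Power stage inoperative [AND]: C signal lamp fails=occurs, Outboard insulated joint stuck=not, Redundant bond wire fails=occurs, Outboard axle counter is out=occurs → not all inputs occur → does not occur.
Detection branch unavailable [OR]: Power stage inoperative=not, #2 power supply offline=occurs, C lamp driver stuck=not → at least one input occurs → occurs.
Rail signal shows false clear [OR]: Signal drive lost=not, Detection branch unavailable=occurs → at least one input occurs → occurs.

Yes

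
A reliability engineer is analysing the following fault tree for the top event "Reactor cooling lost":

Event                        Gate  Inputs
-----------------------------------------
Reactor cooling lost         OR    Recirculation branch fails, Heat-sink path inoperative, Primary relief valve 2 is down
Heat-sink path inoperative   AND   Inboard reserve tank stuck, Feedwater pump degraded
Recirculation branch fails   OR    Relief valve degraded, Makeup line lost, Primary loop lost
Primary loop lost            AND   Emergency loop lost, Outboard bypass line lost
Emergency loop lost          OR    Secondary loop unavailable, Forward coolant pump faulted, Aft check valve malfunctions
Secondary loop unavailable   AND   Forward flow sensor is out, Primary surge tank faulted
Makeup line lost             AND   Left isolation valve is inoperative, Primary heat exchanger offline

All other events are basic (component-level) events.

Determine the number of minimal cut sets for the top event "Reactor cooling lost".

7

Makeup line lost [AND]: one cut set from each child combined → 1 × 1 = 1 cut set(s).
Secondary loop unavailable [AND]: one cut set from each child combined → 1 × 1 = 1 cut set(s).
Emergency loop lost [OR]: union of children's cut sets → 3 cut set(s).
Primary loop lost [AND]: one cut set from each child combined → 3 × 1 = 3 cut set(s).
Recirculation branch fails [OR]: union of children's cut sets → 5 cut set(s).
Heat-sink path inoperative [AND]: one cut set from each child combined → 1 × 1 = 1 cut set(s).
Reactor cooling lost [OR]: union of children's cut sets → 7 cut set(s).
Minimal cut sets: {Relief valve degraded}; {Left isolation valve is inoperative, Primary heat exchanger offline}; {Forward flow sensor is out, Outboard bypass line lost, Primary surge tank faulted}; {Forward coolant pump faulted, Outboard bypass line lost}; {Aft check valve malfunctions, Outboard bypass line lost}; {Feedwater pump degraded, Inboard reserve tank stuck}; {Primary relief valve 2 is down}.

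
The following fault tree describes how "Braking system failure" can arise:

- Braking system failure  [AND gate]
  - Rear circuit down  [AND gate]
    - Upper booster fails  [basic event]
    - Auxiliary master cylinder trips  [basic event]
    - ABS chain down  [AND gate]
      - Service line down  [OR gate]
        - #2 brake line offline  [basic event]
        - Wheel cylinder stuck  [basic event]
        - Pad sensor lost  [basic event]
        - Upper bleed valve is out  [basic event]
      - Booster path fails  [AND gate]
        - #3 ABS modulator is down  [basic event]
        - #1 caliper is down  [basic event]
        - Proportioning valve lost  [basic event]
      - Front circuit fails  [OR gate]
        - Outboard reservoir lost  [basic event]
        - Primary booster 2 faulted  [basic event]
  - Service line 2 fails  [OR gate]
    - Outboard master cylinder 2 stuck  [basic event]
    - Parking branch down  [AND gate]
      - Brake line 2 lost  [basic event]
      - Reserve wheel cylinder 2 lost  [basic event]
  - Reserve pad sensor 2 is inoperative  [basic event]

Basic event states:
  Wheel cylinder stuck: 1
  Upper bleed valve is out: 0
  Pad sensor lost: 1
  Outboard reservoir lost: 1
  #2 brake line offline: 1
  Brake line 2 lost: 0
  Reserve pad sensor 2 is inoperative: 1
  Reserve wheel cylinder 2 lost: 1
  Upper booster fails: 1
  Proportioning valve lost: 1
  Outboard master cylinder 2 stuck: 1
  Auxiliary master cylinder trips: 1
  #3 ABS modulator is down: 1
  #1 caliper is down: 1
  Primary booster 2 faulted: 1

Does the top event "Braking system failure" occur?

Yes

Service line down [OR]: #2 brake line offline=occurs, Wheel cylinder stuck=occurs, Pad sensor lost=occurs, Upper bleed valve is out=not → at least one input occurs → occurs.
Booster path fails [AND]: #3 ABS modulator is down=occurs, #1 caliper is down=occurs, Proportioning valve lost=occurs → all inputs occur → occurs.
Front circuit fails [OR]: Outboard reservoir lost=occurs, Primary booster 2 faulted=occurs → at least one input occurs → occurs.
ABS chain down [AND]: Service line down=occurs, Booster path fails=occurs, Front circuit fails=occurs → all inputs occur → occurs.
Rear circuit down [AND]: Upper booster fails=occurs, Auxiliary master cylinder trips=occurs, ABS chain down=occurs → all inputs occur → occurs.
Parking branch down [AND]: Brake line 2 lost=not, Reserve wheel cylinder 2 lost=occurs → not all inputs occur → does not occur.
Service line 2 fails [OR]: Outboard master cylinder 2 stuck=occurs, Parking branch down=not → at least one input occurs → occurs.
Braking system failure [AND]: Rear circuit down=occurs, Service line 2 fails=occurs, Reserve pad sensor 2 is inoperative=occurs → all inputs occur → occurs.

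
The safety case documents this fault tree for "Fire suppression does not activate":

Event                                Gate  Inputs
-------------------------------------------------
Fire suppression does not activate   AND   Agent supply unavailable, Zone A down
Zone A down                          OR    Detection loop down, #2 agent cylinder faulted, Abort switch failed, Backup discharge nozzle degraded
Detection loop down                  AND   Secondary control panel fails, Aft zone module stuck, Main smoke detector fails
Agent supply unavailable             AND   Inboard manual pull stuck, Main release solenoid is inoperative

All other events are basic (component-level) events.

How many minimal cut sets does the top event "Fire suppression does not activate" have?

4

Agent supply unavailable [AND]: one cut set from each child combined → 1 × 1 = 1 cut set(s).
Detection loop down [AND]: one cut set from each child combined → 1 × 1 × 1 = 1 cut set(s).
Zone A down [OR]: union of children's cut sets → 4 cut set(s).
Fire suppression does not activate [AND]: one cut set from each child combined → 1 × 4 = 4 cut set(s).
Minimal cut sets: {Aft zone module stuck, Inboard manual pull stuck, Main release solenoid is inoperative, Main smoke detector fails, Secondary control panel fails}; {#2 agent cylinder faulted, Inboard manual pull stuck, Main release solenoid is inoperative}; {Abort switch failed, Inboard manual pull stuck, Main release solenoid is inoperative}; {Backup discharge nozzle degraded, Inboard manual pull stuck, Main release solenoid is inoperative}.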